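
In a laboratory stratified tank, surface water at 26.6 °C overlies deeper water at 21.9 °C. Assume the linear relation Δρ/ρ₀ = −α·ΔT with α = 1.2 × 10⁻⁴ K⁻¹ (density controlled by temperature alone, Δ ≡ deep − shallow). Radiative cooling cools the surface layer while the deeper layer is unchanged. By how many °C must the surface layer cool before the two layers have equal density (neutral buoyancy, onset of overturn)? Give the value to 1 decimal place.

4.7 °C

With temperature the only control, equal density requires T_surf′ = T_deep.
T_surf′ = 21.9 °C.
Cooling required: 26.6 − 21.9 = 4.7 °C.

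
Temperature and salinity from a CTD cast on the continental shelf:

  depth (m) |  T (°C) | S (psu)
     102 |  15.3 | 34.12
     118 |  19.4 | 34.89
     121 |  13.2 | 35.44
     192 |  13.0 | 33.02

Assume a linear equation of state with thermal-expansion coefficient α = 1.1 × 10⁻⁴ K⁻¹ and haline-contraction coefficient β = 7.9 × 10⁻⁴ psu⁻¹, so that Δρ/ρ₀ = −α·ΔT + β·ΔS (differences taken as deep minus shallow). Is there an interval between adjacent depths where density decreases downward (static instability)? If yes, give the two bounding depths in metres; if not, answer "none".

121–192 m

Evaluate Δρ/ρ₀ = −αΔT + βΔS across each adjacent pair:
  102–118 m: −αΔT+βΔS = −(1.1 × 10⁻⁴)(+4.1)+(7.9 × 10⁻⁴)(+0.77) = 1.6 × 10⁻⁴ → stable
  118–121 m: −αΔT+βΔS = −(1.1 × 10⁻⁴)(-6.2)+(7.9 × 10⁻⁴)(+0.55) = 1.1 × 10⁻³ → stable
  121–192 m: −αΔT+βΔS = −(1.1 × 10⁻⁴)(-0.2)+(7.9 × 10⁻⁴)(-2.42) = -1.9 × 10⁻³ → UNSTABLE
The 121–192 m interval has Δρ < 0: lighter water underlies denser water.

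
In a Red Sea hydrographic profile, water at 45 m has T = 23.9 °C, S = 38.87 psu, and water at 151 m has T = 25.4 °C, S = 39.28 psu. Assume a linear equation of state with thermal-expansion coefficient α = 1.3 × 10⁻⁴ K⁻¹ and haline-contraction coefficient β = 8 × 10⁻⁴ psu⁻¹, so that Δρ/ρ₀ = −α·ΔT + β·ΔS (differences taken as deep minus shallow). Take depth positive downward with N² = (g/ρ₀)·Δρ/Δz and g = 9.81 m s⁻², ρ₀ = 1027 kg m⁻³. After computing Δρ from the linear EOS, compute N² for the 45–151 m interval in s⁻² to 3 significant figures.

ΔT = +1.5 K, ΔS = +0.41 psu (deep − shallow).
Δρ/ρ₀ = −αΔT + βΔS = -1.95 × 10⁻⁴ + 3.28 × 10⁻⁴ = 1.33 × 10⁻⁴, so Δρ ≈ 0.1366 kg m⁻³.
N² = (g/ρ₀)·Δρ/Δz = g·(Δρ/ρ₀)/Δz = 9.81 × 1.33 × 10⁻⁴ / 106 = 1.2309 × 10⁻⁵ s⁻² ≈ 1.23 × 10⁻⁵ s⁻².

1.23 × 10⁻⁵ s⁻²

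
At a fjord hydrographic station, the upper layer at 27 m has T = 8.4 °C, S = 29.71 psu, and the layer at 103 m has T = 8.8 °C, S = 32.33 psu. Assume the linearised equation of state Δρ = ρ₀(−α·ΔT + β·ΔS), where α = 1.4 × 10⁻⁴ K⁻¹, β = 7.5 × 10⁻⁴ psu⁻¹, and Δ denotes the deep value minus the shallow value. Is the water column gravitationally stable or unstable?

ΔT = 8.8 − 8.4 = +0.4 K and ΔS = 32.33 − 29.71 = +2.62 psu (deep − shallow).
−αΔT = -5.60 × 10⁻⁵; βΔS = 1.965 × 10⁻³; sum Δρ/ρ₀ = 1.909 × 10⁻³.
Δρ/ρ₀ > 0, so Δρ > 0: deeper water is denser → statically stable.

stable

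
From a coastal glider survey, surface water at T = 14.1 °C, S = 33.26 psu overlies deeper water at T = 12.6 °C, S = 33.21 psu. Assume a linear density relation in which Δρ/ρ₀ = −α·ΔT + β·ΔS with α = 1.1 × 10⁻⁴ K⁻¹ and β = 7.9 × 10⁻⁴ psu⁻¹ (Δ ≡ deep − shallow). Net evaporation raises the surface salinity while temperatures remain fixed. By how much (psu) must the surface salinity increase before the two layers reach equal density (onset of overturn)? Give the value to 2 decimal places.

0.16 psu

Neutral buoyancy requires −α(T_deep − T_surf) + β(S_deep − S_surf′) = 0.
S_surf′ = S_deep − (α/β)·ΔT = 33.21 − (1.1 × 10⁻⁴/7.9 × 10⁻⁴)·(-1.5) = 33.4189 psu.
Increase required: 33.4189 − 33.26 = 0.1589 psu.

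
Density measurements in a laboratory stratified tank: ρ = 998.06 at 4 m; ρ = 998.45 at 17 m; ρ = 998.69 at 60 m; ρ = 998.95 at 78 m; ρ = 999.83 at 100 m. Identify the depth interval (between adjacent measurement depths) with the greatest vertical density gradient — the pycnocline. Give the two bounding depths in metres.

Compute the density gradient over each adjacent pair:
  4–17 m: Δρ/Δz = 0.39/13 = 0.030 kg m⁻⁴
  17–60 m: Δρ/Δz = 0.24/43 = 5.6 × 10⁻³ kg m⁻⁴
  60–78 m: Δρ/Δz = 0.26/18 = 0.014 kg m⁻⁴
  78–100 m: Δρ/Δz = 0.88/22 = 0.040 kg m⁻⁴
The largest gradient is in the 78–100 m interval — the pycnocline.

78–100 m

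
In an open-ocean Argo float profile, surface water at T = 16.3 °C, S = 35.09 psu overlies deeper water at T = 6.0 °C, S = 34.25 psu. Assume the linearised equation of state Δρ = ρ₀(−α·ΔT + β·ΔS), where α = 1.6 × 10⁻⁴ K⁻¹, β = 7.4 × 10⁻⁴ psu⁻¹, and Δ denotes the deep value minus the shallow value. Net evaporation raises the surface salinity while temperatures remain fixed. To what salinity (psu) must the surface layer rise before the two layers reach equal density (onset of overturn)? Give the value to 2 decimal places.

36.48 psu

Neutral buoyancy requires −α(T_deep − T_surf) + β(S_deep − S_surf′) = 0.
S_surf′ = S_deep − (α/β)·ΔT = 34.25 − (1.6 × 10⁻⁴/7.4 × 10⁻⁴)·(-10.3) = 36.4770 psu.
Increase required: 36.4770 − 35.09 = 1.3870 psu.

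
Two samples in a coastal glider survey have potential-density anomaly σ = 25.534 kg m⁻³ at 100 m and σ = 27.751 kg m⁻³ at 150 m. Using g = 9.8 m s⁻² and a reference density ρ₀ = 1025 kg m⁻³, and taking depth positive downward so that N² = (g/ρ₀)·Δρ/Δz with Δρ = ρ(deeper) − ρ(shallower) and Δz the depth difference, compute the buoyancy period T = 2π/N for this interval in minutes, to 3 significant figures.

5.09 min

Δρ = 1027.751 − 1025.534 = 2.217 kg m⁻³ over Δz = 150 − 100 = 50 m.
N² = (9.8/1025) × (2.217/50) = 4.2393 × 10⁻⁴ s⁻².
N = √(4.2393 × 10⁻⁴) = 0.020590 rad s⁻¹, so T = 2π/N = 305.16 s = 5.0860 min ≈ 5.09 min.
A positive N² confirms static stability across the interval.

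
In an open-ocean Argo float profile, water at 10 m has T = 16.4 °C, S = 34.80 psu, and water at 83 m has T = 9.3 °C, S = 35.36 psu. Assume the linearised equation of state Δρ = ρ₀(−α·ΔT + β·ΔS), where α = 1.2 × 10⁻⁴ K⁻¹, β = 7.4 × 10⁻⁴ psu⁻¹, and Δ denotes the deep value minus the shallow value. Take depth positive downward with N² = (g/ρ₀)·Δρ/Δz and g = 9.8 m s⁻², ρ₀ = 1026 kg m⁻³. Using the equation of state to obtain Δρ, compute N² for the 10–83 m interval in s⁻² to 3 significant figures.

ΔT = -7.1 K, ΔS = +0.56 psu (deep − shallow).
Δρ/ρ₀ = −αΔT + βΔS = 8.52 × 10⁻⁴ + 4.144 × 10⁻⁴ = 1.2664 × 10⁻³, so Δρ ≈ 1.299 kg m⁻³.
N² = (g/ρ₀)·Δρ/Δz = g·(Δρ/ρ₀)/Δz = 9.8 × 1.2664 × 10⁻³ / 73 = 1.7001 × 10⁻⁴ s⁻² ≈ 1.70 × 10⁻⁴ s⁻².

1.70 × 10⁻⁴ s⁻²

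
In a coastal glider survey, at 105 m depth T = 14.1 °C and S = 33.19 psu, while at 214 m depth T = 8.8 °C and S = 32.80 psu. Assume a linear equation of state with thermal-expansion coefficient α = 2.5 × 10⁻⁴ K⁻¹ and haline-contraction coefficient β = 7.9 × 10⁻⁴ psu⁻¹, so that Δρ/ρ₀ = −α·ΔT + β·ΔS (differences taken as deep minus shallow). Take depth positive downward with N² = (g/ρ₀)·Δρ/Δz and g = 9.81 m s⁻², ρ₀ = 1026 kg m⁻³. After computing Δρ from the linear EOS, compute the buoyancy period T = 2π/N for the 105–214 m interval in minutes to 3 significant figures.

10.9 min

ΔT = -5.3 K, ΔS = -0.39 psu (deep − shallow).
Δρ/ρ₀ = −αΔT + βΔS = 1.325 × 10⁻³ − 3.081 × 10⁻⁴ = 1.0169 × 10⁻³, so Δρ ≈ 1.043 kg m⁻³.
N² = (g/ρ₀)·Δρ/Δz = g·(Δρ/ρ₀)/Δz = 9.81 × 1.0169 × 10⁻³ / 109 = 9.1521 × 10⁻⁵ s⁻².
N = √(9.1521 × 10⁻⁵) = 9.5667 × 10⁻³ rad s⁻¹ → T = 2π/N = 656.78 s = 10.946 min ≈ 10.9 min.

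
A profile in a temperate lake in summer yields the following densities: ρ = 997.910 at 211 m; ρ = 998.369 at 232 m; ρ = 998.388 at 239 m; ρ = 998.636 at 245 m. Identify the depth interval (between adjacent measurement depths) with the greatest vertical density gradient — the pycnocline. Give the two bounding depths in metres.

239–245 m

Compute the density gradient over each adjacent pair:
  211–232 m: Δρ/Δz = 0.459/21 = 0.022 kg m⁻⁴
  232–239 m: Δρ/Δz = 0.019/7 = 2.7 × 10⁻³ kg m⁻⁴
  239–245 m: Δρ/Δz = 0.248/6 = 0.041 kg m⁻⁴
The largest gradient is in the 239–245 m interval — the pycnocline.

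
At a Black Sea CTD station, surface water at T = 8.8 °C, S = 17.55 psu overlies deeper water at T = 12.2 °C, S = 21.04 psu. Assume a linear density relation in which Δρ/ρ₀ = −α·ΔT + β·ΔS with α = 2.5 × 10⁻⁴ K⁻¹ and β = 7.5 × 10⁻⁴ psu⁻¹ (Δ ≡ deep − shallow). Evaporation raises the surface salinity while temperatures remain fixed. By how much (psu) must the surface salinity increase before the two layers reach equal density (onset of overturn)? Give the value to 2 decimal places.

2.36 psu

Neutral buoyancy requires −α(T_deep − T_surf) + β(S_deep − S_surf′) = 0.
S_surf′ = S_deep − (α/β)·ΔT = 21.04 − (2.5 × 10⁻⁴/7.5 × 10⁻⁴)·(+3.4) = 19.9067 psu.
Increase required: 19.9067 − 17.55 = 2.3567 psu.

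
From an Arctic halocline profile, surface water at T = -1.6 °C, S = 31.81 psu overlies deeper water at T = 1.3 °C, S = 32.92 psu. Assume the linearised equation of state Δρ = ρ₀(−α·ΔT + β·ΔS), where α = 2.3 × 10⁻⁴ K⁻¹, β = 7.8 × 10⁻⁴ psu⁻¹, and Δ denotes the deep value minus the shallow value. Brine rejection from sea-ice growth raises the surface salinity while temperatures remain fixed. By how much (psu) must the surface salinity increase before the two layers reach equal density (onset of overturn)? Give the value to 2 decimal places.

0.25 psu

Neutral buoyancy requires −α(T_deep − T_surf) + β(S_deep − S_surf′) = 0.
S_surf′ = S_deep − (α/β)·ΔT = 32.92 − (2.3 × 10⁻⁴/7.8 × 10⁻⁴)·(+2.9) = 32.0649 psu.
Increase required: 32.0649 − 31.81 = 0.2549 psu.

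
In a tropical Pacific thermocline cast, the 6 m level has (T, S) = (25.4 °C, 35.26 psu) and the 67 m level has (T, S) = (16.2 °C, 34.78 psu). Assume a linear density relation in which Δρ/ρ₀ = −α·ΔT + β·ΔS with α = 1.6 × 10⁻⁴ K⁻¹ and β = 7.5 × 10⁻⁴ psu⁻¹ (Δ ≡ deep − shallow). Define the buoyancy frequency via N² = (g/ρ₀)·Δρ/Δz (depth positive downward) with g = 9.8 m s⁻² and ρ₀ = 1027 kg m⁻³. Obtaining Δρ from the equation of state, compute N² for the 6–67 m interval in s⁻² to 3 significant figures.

ΔT = -9.2 K, ΔS = -0.48 psu (deep − shallow).
Δρ/ρ₀ = −αΔT + βΔS = 1.472 × 10⁻³ − 3.60 × 10⁻⁴ = 1.112 × 10⁻³, so Δρ ≈ 1.142 kg m⁻³.
N² = (g/ρ₀)·Δρ/Δz = g·(Δρ/ρ₀)/Δz = 9.8 × 1.112 × 10⁻³ / 61 = 1.7865 × 10⁻⁴ s⁻² ≈ 1.79 × 10⁻⁴ s⁻².

1.79 × 10⁻⁴ s⁻²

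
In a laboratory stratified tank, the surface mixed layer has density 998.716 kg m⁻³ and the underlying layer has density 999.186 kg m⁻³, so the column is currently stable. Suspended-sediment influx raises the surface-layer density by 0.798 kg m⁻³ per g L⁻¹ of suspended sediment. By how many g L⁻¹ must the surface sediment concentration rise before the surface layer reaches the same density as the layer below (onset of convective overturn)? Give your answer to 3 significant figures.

0.589 g L⁻¹

Density deficit of the surface layer: 999.186 − 998.716 = 0.47 kg m⁻³.
Required change = 0.47 / 0.798 = 0.589 g L⁻¹.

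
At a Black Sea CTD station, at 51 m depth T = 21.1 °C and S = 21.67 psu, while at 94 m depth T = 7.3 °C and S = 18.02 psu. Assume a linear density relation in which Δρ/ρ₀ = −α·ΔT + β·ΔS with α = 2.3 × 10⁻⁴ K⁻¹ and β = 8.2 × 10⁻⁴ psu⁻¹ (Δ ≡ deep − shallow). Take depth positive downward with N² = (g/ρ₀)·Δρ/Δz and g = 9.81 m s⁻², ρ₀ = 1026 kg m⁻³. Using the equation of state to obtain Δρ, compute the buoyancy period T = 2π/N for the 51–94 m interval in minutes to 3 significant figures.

16.3 min

ΔT = -13.8 K, ΔS = -3.65 psu (deep − shallow).
Δρ/ρ₀ = −αΔT + βΔS = 3.174 × 10⁻³ − 2.993 × 10⁻³ = 1.81 × 10⁻⁴, so Δρ ≈ 0.1857 kg m⁻³.
N² = (g/ρ₀)·Δρ/Δz = g·(Δρ/ρ₀)/Δz = 9.81 × 1.81 × 10⁻⁴ / 43 = 4.1293 × 10⁻⁵ s⁻².
N = √(4.1293 × 10⁻⁵) = 6.4260 × 10⁻³ rad s⁻¹ → T = 2π/N = 977.78 s = 16.296 min ≈ 16.3 min.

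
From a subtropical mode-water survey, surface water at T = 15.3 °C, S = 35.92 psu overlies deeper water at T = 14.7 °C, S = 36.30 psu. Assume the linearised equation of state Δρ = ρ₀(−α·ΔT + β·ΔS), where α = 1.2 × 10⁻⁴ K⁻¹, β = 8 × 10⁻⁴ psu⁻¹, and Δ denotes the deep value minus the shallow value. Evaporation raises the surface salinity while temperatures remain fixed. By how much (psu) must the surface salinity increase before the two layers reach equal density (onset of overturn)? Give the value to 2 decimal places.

0.47 psu

Neutral buoyancy requires −α(T_deep − T_surf) + β(S_deep − S_surf′) = 0.
S_surf′ = S_deep − (α/β)·ΔT = 36.30 − (1.2 × 10⁻⁴/8 × 10⁻⁴)·(-0.6) = 36.3900 psu.
Increase required: 36.3900 − 35.92 = 0.4700 psu.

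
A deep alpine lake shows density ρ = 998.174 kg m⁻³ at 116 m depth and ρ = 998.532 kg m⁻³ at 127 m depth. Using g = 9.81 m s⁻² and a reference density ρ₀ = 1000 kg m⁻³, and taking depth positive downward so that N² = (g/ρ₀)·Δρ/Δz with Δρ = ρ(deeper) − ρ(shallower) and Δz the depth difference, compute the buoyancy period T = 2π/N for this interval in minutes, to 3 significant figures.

Δρ = 998.532 − 998.174 = 0.358 kg m⁻³ over Δz = 127 − 116 = 11 m.
N² = (9.81/1000) × (0.358/11) = 3.1927 × 10⁻⁴ s⁻².
N = √(3.1927 × 10⁻⁴) = 0.017868 rad s⁻¹, so T = 2π/N = 351.64 s = 5.8607 min ≈ 5.86 min.

5.86 min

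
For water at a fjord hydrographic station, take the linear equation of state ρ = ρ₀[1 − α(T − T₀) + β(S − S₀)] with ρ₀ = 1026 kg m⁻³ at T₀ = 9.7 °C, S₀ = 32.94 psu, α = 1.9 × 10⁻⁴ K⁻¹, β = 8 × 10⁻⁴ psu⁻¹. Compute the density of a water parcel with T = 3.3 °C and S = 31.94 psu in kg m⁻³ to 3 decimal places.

1026.427 kg m⁻³

T − T₀ = -6.4 K, S − S₀ = -1.00 psu.
Bracket = 1 − α·(-6.4) + β·(-1.00) = 1 + (4.16 × 10⁻⁴) = 1.0004160.
ρ = 1026 × 1.0004160 = 1026.427 kg m⁻³.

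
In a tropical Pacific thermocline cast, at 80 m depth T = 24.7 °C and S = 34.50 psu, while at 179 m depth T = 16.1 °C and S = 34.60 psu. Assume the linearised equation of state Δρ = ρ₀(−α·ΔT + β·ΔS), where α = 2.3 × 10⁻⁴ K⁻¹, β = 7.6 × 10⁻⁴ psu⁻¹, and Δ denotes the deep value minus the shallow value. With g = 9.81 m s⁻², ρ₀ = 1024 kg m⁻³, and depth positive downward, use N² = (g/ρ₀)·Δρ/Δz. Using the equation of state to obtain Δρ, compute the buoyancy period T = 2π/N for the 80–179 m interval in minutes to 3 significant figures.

7.34 min

ΔT = -8.6 K, ΔS = +0.10 psu (deep − shallow).
Δρ/ρ₀ = −αΔT + βΔS = 1.978 × 10⁻³ + 7.60 × 10⁻⁵ = 2.054 × 10⁻³, so Δρ ≈ 2.103 kg m⁻³.
N² = (g/ρ₀)·Δρ/Δz = g·(Δρ/ρ₀)/Δz = 9.81 × 2.054 × 10⁻³ / 99 = 2.0353 × 10⁻⁴ s⁻².
N = √(2.0353 × 10⁻⁴) = 0.014266 rad s⁻¹ → T = 2π/N = 440.43 s = 7.3405 min ≈ 7.34 min.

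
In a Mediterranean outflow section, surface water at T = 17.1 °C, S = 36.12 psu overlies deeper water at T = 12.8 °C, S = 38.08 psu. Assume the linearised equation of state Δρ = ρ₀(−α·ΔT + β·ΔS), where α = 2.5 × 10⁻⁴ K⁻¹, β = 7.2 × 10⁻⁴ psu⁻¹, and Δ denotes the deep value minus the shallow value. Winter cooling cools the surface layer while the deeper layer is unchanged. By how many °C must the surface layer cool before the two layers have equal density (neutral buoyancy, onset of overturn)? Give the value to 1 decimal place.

Neutral buoyancy requires Δρ = 0, i.e. −α(T_deep − T_surf′) + β(S_deep − S_surf) = 0.
T_surf′ = T_deep − (β/α)·ΔS = 12.8 − (7.2 × 10⁻⁴/2.5 × 10⁻⁴)·(+1.96) = 7.155 °C.
Cooling required: 17.1 − (7.155) = 9.945 °C.

9.9 °C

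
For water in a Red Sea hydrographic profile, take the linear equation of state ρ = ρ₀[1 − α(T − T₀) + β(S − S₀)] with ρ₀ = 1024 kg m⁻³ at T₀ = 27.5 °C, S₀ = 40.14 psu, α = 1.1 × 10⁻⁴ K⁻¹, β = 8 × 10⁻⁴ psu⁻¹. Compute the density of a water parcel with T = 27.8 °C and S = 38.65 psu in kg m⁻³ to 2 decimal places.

T − T₀ = +0.3 K, S − S₀ = -1.49 psu.
Bracket = 1 − α·(+0.3) + β·(-1.49) = 1 + (-1.225 × 10⁻³) = 0.9987750.
ρ = 1024 × 0.9987750 = 1022.75 kg m⁻³.

1022.75 kg m⁻³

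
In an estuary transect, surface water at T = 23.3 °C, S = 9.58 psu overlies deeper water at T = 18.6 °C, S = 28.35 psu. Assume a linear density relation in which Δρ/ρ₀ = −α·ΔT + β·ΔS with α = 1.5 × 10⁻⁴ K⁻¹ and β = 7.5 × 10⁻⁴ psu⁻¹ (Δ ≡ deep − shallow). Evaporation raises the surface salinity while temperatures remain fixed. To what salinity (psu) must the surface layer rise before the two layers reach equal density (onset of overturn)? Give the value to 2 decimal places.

29.29 psu

Neutral buoyancy requires −α(T_deep − T_surf) + β(S_deep − S_surf′) = 0.
S_surf′ = S_deep − (α/β)·ΔT = 28.35 − (1.5 × 10⁻⁴/7.5 × 10⁻⁴)·(-4.7) = 29.2900 psu.
Increase required: 29.2900 − 9.58 = 19.7100 psu.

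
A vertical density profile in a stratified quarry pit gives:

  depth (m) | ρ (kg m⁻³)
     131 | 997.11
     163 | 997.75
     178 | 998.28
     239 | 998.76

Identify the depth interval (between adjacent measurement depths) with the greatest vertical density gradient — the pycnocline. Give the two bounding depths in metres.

Compute the density gradient over each adjacent pair:
  131–163 m: Δρ/Δz = 0.64/32 = 0.020 kg m⁻⁴
  163–178 m: Δρ/Δz = 0.53/15 = 0.035 kg m⁻⁴
  178–239 m: Δρ/Δz = 0.48/61 = 7.9 × 10⁻³ kg m⁻⁴
The largest gradient is in the 163–178 m interval — the pycnocline.

163–178 m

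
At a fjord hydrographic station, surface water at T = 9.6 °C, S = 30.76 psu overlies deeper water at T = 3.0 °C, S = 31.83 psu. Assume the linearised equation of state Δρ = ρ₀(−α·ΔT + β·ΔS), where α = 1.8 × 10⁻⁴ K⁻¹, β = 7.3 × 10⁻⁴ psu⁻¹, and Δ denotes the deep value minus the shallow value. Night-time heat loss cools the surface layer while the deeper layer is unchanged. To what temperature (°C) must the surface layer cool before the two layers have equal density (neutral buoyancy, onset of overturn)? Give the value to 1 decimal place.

-1.3 °C

Neutral buoyancy requires Δρ = 0, i.e. −α(T_deep − T_surf′) + β(S_deep − S_surf) = 0.
T_surf′ = T_deep − (β/α)·ΔS = 3.0 − (7.3 × 10⁻⁴/1.8 × 10⁻⁴)·(+1.07) = -1.339 °C.
Cooling required: 9.6 − (-1.339) = 10.939 °C.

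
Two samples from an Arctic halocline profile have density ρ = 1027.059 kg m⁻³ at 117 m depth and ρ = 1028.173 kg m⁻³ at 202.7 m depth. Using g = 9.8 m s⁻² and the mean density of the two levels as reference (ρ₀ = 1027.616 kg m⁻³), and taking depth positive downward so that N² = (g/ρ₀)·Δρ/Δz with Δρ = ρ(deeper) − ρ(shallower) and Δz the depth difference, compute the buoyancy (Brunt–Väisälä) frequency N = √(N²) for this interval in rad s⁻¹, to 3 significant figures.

Δρ = 1028.173 − 1027.059 = 1.114 kg m⁻³ over Δz = 202.7 − 117 = 85.7 m.
N² = (9.8/1027.616) × (1.114/85.7) = 1.2397 × 10⁻⁴ s⁻².
N = √(1.2397 × 10⁻⁴) = 0.011134 rad s⁻¹ ≈ 0.0111 rad s⁻¹.

0.0111 rad s⁻¹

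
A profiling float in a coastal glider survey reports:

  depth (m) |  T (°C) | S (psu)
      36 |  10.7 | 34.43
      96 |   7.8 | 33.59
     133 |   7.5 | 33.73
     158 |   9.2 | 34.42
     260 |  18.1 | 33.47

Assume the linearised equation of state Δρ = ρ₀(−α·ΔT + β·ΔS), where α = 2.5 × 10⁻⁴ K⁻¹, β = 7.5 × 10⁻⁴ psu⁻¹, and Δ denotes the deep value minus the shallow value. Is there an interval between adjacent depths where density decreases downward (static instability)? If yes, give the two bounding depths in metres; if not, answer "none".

Evaluate Δρ/ρ₀ = −αΔT + βΔS across each adjacent pair:
  36–96 m: −αΔT+βΔS = −(2.5 × 10⁻⁴)(-2.9)+(7.5 × 10⁻⁴)(-0.84) = 9.5 × 10⁻⁵ → stable
  96–133 m: −αΔT+βΔS = −(2.5 × 10⁻⁴)(-0.3)+(7.5 × 10⁻⁴)(+0.14) = 1.8 × 10⁻⁴ → stable
  133–158 m: −αΔT+βΔS = −(2.5 × 10⁻⁴)(+1.7)+(7.5 × 10⁻⁴)(+0.69) = 9.2 × 10⁻⁵ → stable
  158–260 m: −αΔT+βΔS = −(2.5 × 10⁻⁴)(+8.9)+(7.5 × 10⁻⁴)(-0.95) = -2.9 × 10⁻³ → UNSTABLE
The 158–260 m interval has Δρ < 0: lighter water underlies denser water.

158–260 m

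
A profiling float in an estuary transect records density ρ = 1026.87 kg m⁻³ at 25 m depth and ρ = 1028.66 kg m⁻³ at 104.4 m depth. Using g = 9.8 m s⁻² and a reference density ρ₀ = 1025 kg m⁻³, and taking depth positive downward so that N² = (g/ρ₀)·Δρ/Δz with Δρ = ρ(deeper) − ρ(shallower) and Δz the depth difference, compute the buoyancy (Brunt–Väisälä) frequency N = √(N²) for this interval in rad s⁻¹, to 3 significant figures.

Δρ = 1028.66 − 1026.87 = 1.79 kg m⁻³ over Δz = 104.4 − 25 = 79.4 m.
N² = (9.8/1025) × (1.79/79.4) = 2.1554 × 10⁻⁴ s⁻².
N = √(2.1554 × 10⁻⁴) = 0.014681 rad s⁻¹ ≈ 0.0147 rad s⁻¹.

0.0147 rad s⁻¹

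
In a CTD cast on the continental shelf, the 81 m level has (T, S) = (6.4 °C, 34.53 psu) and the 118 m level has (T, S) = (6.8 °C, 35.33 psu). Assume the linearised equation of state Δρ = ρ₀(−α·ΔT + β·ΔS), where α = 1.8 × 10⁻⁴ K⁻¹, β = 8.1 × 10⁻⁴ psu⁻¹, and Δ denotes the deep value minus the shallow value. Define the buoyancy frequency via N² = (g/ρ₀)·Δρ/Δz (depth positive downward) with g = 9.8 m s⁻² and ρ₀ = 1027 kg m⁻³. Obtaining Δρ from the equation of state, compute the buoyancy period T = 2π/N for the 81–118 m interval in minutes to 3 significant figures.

ΔT = +0.4 K, ΔS = +0.80 psu (deep − shallow).
Δρ/ρ₀ = −αΔT + βΔS = -7.20 × 10⁻⁵ + 6.48 × 10⁻⁴ = 5.76 × 10⁻⁴, so Δρ ≈ 0.5916 kg m⁻³.
N² = (g/ρ₀)·Δρ/Δz = g·(Δρ/ρ₀)/Δz = 9.8 × 5.76 × 10⁻⁴ / 37 = 1.5256 × 10⁻⁴ s⁻².
N = √(1.5256 × 10⁻⁴) = 0.012352 rad s⁻¹ → T = 2π/N = 508.68 s = 8.4780 min ≈ 8.48 min.

8.48 min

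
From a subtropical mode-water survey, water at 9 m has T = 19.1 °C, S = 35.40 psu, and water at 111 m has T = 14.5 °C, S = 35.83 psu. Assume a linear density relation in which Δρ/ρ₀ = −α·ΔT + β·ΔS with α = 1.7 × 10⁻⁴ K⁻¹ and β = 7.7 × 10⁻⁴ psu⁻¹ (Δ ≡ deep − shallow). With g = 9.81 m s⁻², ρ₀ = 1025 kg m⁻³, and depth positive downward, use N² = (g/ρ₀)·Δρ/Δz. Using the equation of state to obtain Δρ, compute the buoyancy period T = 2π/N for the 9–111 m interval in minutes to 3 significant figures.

10.1 min

ΔT = -4.6 K, ΔS = +0.43 psu (deep − shallow).
Δρ/ρ₀ = −αΔT + βΔS = 7.82 × 10⁻⁴ + 3.311 × 10⁻⁴ = 1.1131 × 10⁻³, so Δρ ≈ 1.141 kg m⁻³.
N² = (g/ρ₀)·Δρ/Δz = g·(Δρ/ρ₀)/Δz = 9.81 × 1.1131 × 10⁻³ / 102 = 1.0705 × 10⁻⁴ s⁻².
N = √(1.0705 × 10⁻⁴) = 0.010346 rad s⁻¹ → T = 2π/N = 607.31 s = 10.122 min ≈ 10.1 min.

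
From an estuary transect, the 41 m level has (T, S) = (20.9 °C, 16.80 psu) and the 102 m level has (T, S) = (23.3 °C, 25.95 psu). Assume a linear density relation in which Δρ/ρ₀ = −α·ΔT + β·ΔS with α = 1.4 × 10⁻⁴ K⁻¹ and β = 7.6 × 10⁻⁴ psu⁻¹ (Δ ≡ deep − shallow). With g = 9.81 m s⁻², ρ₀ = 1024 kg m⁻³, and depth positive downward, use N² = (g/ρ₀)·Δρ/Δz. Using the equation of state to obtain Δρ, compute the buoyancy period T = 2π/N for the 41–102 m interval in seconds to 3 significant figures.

193 s

ΔT = +2.4 K, ΔS = +9.15 psu (deep − shallow).
Δρ/ρ₀ = −αΔT + βΔS = -3.36 × 10⁻⁴ + 6.954 × 10⁻³ = 6.618 × 10⁻³, so Δρ ≈ 6.777 kg m⁻³.
N² = (g/ρ₀)·Δρ/Δz = g·(Δρ/ρ₀)/Δz = 9.81 × 6.618 × 10⁻³ / 61 = 1.0643 × 10⁻³ s⁻².
N = √(1.0643 × 10⁻³) = 0.032624 rad s⁻¹ → T = 2π/N = 192.59 s ≈ 193 s.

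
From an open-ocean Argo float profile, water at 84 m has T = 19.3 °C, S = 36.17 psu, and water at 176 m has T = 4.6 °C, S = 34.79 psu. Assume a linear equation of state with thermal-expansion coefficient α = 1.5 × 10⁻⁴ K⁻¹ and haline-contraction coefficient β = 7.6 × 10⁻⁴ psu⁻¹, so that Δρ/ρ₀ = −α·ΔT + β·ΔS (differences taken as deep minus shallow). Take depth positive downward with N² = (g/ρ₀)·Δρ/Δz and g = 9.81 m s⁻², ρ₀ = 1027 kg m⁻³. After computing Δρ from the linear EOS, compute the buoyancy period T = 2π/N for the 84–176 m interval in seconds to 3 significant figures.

ΔT = -14.7 K, ΔS = -1.38 psu (deep − shallow).
Δρ/ρ₀ = −αΔT + βΔS = 2.205 × 10⁻³ − 1.0488 × 10⁻³ = 1.1562 × 10⁻³, so Δρ ≈ 1.187 kg m⁻³.
N² = (g/ρ₀)·Δρ/Δz = g·(Δρ/ρ₀)/Δz = 9.81 × 1.1562 × 10⁻³ / 92 = 1.2329 × 10⁻⁴ s⁻².
N = √(1.2329 × 10⁻⁴) = 0.011104 rad s⁻¹ → T = 2π/N = 565.85 s ≈ 566 s.

566 s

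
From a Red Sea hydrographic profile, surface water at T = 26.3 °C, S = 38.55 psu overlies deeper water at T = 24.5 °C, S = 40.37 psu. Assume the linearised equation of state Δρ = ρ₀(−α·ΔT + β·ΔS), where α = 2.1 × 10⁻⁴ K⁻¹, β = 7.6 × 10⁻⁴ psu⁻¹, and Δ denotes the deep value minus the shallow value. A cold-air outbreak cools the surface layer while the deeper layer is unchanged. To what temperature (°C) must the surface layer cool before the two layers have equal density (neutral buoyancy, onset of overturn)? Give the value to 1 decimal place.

17.9 °C

Neutral buoyancy requires Δρ = 0, i.e. −α(T_deep − T_surf′) + β(S_deep − S_surf) = 0.
T_surf′ = T_deep − (β/α)·ΔS = 24.5 − (7.6 × 10⁻⁴/2.1 × 10⁻⁴)·(+1.82) = 17.913 °C.
Cooling required: 26.3 − (17.913) = 8.387 °C.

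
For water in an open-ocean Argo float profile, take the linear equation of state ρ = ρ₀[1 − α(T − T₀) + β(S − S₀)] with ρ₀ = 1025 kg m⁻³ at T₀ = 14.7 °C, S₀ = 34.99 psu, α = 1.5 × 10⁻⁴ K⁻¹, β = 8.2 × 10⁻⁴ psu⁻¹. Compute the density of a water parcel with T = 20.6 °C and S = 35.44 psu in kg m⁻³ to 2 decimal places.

T − T₀ = +5.9 K, S − S₀ = +0.45 psu.
Bracket = 1 − α·(+5.9) + β·(+0.45) = 1 + (-5.16 × 10⁻⁴) = 0.9994840.
ρ = 1025 × 0.9994840 = 1024.47 kg m⁻³.

1024.47 kg m⁻³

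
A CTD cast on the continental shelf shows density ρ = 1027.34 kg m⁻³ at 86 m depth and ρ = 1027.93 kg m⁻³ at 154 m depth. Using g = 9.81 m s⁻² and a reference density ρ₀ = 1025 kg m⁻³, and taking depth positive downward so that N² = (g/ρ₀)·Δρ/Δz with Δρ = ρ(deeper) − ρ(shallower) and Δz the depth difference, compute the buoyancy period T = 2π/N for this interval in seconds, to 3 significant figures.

690 s

Δρ = 1027.93 − 1027.34 = 0.59 kg m⁻³ over Δz = 154 − 86 = 68 m.
N² = (9.81/1025) × (0.59/68) = 8.3040 × 10⁻⁵ s⁻².
N = √(8.3040 × 10⁻⁵) = 9.1126 × 10⁻³ rad s⁻¹, so T = 2π/N = 689.51 s ≈ 690 s.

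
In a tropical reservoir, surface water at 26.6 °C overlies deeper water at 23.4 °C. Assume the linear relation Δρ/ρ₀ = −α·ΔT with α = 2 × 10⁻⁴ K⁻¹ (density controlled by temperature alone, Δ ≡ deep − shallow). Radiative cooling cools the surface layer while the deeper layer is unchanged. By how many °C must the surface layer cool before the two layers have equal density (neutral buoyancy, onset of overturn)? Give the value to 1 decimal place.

3.2 °C

With temperature the only control, equal density requires T_surf′ = T_deep.
T_surf′ = 23.4 °C.
Cooling required: 26.6 − 23.4 = 3.2 °C.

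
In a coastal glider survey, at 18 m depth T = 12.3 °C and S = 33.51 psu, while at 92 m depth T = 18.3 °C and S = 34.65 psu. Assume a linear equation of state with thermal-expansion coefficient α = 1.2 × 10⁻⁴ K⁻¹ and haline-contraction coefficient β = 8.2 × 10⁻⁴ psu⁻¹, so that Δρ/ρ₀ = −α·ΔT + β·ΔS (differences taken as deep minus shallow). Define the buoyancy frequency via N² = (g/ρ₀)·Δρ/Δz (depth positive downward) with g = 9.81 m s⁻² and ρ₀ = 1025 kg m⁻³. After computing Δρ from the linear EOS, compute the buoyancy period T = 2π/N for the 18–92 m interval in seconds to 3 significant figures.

ΔT = +6.0 K, ΔS = +1.14 psu (deep − shallow).
Δρ/ρ₀ = −αΔT + βΔS = -7.20 × 10⁻⁴ + 9.348 × 10⁻⁴ = 2.148 × 10⁻⁴, so Δρ ≈ 0.2202 kg m⁻³.
N² = (g/ρ₀)·Δρ/Δz = g·(Δρ/ρ₀)/Δz = 9.81 × 2.148 × 10⁻⁴ / 74 = 2.8476 × 10⁻⁵ s⁻².
N = √(2.8476 × 10⁻⁵) = 5.3363 × 10⁻³ rad s⁻¹ → T = 2π/N = 1.1774 × 10³ s ≈ 1.18 × 10³ s.

1.18 × 10³ s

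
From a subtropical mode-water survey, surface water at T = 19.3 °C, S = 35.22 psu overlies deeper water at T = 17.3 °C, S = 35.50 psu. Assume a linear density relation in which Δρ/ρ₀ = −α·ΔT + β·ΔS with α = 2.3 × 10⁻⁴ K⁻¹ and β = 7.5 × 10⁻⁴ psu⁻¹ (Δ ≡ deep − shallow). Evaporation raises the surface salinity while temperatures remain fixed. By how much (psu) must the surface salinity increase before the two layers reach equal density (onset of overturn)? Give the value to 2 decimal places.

Neutral buoyancy requires −α(T_deep − T_surf) + β(S_deep − S_surf′) = 0.
S_surf′ = S_deep − (α/β)·ΔT = 35.50 − (2.3 × 10⁻⁴/7.5 × 10⁻⁴)·(-2.0) = 36.1133 psu.
Increase required: 36.1133 − 35.22 = 0.8933 psu.

0.89 psu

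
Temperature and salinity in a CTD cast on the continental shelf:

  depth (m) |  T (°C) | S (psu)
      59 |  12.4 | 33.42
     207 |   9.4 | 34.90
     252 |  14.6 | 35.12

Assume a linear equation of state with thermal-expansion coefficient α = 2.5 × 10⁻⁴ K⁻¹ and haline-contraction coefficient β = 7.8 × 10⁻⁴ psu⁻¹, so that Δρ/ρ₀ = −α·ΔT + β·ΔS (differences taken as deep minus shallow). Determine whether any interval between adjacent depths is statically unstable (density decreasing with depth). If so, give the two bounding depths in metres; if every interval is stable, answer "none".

207–252 m

Evaluate Δρ/ρ₀ = −αΔT + βΔS across each adjacent pair:
  59–207 m: −αΔT+βΔS = −(2.5 × 10⁻⁴)(-3.0)+(7.8 × 10⁻⁴)(+1.48) = 1.9 × 10⁻³ → stable
  207–252 m: −αΔT+βΔS = −(2.5 × 10⁻⁴)(+5.2)+(7.8 × 10⁻⁴)(+0.22) = -1.1 × 10⁻³ → UNSTABLE
The 207–252 m interval has Δρ < 0: lighter water underlies denser water.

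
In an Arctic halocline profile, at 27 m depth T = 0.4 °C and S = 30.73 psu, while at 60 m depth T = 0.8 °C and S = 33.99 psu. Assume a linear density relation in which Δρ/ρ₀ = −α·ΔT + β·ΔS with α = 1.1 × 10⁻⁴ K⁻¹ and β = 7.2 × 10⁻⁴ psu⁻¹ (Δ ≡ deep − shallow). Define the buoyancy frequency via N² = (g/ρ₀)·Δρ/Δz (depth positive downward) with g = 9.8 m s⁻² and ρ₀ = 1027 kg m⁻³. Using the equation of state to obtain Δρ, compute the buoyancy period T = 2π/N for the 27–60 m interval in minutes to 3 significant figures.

ΔT = +0.4 K, ΔS = +3.26 psu (deep − shallow).
Δρ/ρ₀ = −αΔT + βΔS = -4.40 × 10⁻⁵ + 2.3472 × 10⁻³ = 2.3032 × 10⁻³, so Δρ ≈ 2.365 kg m⁻³.
N² = (g/ρ₀)·Δρ/Δz = g·(Δρ/ρ₀)/Δz = 9.8 × 2.3032 × 10⁻³ / 33 = 6.8398 × 10⁻⁴ s⁻².
N = √(6.8398 × 10⁻⁴) = 0.026153 rad s⁻¹ → T = 2π/N = 240.25 s = 4.0042 min ≈ 4.00 min.

4.00 min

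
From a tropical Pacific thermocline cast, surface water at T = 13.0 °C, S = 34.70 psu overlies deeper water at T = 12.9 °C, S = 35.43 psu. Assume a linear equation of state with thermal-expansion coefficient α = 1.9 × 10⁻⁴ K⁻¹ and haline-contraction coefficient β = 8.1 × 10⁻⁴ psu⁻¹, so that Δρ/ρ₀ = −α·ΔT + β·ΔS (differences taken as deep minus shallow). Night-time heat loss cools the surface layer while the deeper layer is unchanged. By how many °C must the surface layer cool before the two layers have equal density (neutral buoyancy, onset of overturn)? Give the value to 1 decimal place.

Neutral buoyancy requires Δρ = 0, i.e. −α(T_deep − T_surf′) + β(S_deep − S_surf) = 0.
T_surf′ = T_deep − (β/α)·ΔS = 12.9 − (8.1 × 10⁻⁴/1.9 × 10⁻⁴)·(+0.73) = 9.788 °C.
Cooling required: 13.0 − (9.788) = 3.212 °C.

3.2 °C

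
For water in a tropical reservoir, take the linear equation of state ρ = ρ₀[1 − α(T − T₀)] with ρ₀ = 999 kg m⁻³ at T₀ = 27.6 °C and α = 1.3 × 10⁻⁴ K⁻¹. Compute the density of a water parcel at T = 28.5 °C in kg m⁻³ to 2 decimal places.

998.88 kg m⁻³

T − T₀ = +0.9 K.
Bracket = 1 − α·(+0.9) = 1 + (-1.17 × 10⁻⁴) = 0.9998830.
ρ = 999 × 0.9998830 = 998.88 kg m⁻³.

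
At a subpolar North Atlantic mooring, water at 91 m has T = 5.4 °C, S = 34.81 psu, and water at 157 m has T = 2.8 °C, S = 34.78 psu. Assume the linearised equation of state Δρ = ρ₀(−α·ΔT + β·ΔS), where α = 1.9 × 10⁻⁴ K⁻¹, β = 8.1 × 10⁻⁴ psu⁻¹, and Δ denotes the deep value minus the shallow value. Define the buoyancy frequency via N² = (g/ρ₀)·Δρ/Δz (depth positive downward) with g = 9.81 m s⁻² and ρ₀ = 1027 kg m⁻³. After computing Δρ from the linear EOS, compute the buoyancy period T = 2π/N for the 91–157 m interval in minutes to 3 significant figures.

ΔT = -2.6 K, ΔS = -0.03 psu (deep − shallow).
Δρ/ρ₀ = −αΔT + βΔS = 4.94 × 10⁻⁴ − 2.43 × 10⁻⁵ = 4.697 × 10⁻⁴, so Δρ ≈ 0.4824 kg m⁻³.
N² = (g/ρ₀)·Δρ/Δz = g·(Δρ/ρ₀)/Δz = 9.81 × 4.697 × 10⁻⁴ / 66 = 6.9815 × 10⁻⁵ s⁻².
N = √(6.9815 × 10⁻⁵) = 8.3555 × 10⁻³ rad s⁻¹ → T = 2π/N = 751.98 s = 12.533 min ≈ 12.5 min.

12.5 min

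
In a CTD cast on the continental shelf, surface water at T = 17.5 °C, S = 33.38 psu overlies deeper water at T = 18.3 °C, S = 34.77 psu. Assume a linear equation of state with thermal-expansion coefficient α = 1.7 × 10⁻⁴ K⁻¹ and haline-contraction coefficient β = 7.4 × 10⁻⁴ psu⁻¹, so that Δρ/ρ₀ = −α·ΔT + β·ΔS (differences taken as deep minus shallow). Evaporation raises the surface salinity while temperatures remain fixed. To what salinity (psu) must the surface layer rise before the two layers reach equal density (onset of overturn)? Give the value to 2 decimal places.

34.59 psu

Neutral buoyancy requires −α(T_deep − T_surf) + β(S_deep − S_surf′) = 0.
S_surf′ = S_deep − (α/β)·ΔT = 34.77 − (1.7 × 10⁻⁴/7.4 × 10⁻⁴)·(+0.8) = 34.5862 psu.
Increase required: 34.5862 − 33.38 = 1.2062 psu.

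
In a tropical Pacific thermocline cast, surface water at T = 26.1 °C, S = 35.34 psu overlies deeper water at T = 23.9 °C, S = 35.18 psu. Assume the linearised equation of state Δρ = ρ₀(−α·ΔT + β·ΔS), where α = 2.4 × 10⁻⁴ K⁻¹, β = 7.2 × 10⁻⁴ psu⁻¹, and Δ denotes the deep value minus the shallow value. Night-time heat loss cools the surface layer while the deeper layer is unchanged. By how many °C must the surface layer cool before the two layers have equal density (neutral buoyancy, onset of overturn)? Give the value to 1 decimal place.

Neutral buoyancy requires Δρ = 0, i.e. −α(T_deep − T_surf′) + β(S_deep − S_surf) = 0.
T_surf′ = T_deep − (β/α)·ΔS = 23.9 − (7.2 × 10⁻⁴/2.4 × 10⁻⁴)·(-0.16) = 24.380 °C.
Cooling required: 26.1 − (24.380) = 1.720 °C.

1.7 °C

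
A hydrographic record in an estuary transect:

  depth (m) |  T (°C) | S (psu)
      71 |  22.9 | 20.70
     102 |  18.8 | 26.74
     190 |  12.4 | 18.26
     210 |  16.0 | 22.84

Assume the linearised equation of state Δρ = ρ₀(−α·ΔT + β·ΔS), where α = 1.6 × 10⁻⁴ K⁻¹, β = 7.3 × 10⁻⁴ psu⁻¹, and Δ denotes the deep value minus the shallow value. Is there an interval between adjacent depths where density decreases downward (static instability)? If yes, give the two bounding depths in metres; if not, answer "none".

Evaluate Δρ/ρ₀ = −αΔT + βΔS across each adjacent pair:
  71–102 m: −αΔT+βΔS = −(1.6 × 10⁻⁴)(-4.1)+(7.3 × 10⁻⁴)(+6.04) = 5.1 × 10⁻³ → stable
  102–190 m: −αΔT+βΔS = −(1.6 × 10⁻⁴)(-6.4)+(7.3 × 10⁻⁴)(-8.48) = -5.2 × 10⁻³ → UNSTABLE
  190–210 m: −αΔT+βΔS = −(1.6 × 10⁻⁴)(+3.6)+(7.3 × 10⁻⁴)(+4.58) = 2.8 × 10⁻³ → stable
The 102–190 m interval has Δρ < 0: lighter water underlies denser water.

102–190 m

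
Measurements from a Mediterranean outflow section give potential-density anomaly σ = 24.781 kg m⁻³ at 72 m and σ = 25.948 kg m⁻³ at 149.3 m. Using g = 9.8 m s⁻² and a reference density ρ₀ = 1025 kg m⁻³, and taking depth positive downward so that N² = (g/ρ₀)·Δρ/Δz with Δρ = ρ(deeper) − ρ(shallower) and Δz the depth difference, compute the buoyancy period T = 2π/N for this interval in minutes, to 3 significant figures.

Δρ = 1025.948 − 1024.781 = 1.167 kg m⁻³ over Δz = 149.3 − 72 = 77.3 m.
N² = (9.8/1025) × (1.167/77.3) = 1.4434 × 10⁻⁴ s⁻².
N = √(1.4434 × 10⁻⁴) = 0.012014 rad s⁻¹, so T = 2π/N = 522.99 s = 8.7165 min ≈ 8.72 min.

8.72 min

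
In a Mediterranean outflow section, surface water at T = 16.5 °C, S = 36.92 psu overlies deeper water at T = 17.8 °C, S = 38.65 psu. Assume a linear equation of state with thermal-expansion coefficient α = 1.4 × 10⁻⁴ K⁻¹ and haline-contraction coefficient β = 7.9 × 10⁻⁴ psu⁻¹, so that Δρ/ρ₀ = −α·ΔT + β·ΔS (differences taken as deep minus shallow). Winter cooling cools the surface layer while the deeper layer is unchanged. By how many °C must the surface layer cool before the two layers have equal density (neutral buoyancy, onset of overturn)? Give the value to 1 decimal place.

Neutral buoyancy requires Δρ = 0, i.e. −α(T_deep − T_surf′) + β(S_deep − S_surf) = 0.
T_surf′ = T_deep − (β/α)·ΔS = 17.8 − (7.9 × 10⁻⁴/1.4 × 10⁻⁴)·(+1.73) = 8.038 °C.
Cooling required: 16.5 − (8.038) = 8.462 °C.

8.5 °C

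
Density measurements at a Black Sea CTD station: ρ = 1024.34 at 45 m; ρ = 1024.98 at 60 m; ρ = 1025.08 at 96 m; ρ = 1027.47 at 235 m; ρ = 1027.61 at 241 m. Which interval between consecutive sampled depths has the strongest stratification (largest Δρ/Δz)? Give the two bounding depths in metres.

45–60 m

Compute the density gradient over each adjacent pair:
  45–60 m: Δρ/Δz = 0.64/15 = 0.043 kg m⁻⁴
  60–96 m: Δρ/Δz = 0.10/36 = 2.8 × 10⁻³ kg m⁻⁴
  96–235 m: Δρ/Δz = 2.39/139 = 0.017 kg m⁻⁴
  235–241 m: Δρ/Δz = 0.14/6 = 0.023 kg m⁻⁴
The largest gradient is in the 45–60 m interval — the pycnocline.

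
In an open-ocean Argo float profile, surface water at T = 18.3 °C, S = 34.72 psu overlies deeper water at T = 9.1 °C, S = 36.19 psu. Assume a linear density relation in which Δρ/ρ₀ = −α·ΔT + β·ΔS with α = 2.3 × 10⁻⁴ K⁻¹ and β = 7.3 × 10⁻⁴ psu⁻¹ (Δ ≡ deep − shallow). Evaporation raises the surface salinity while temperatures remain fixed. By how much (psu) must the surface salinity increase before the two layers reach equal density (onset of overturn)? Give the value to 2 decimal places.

4.37 psu

Neutral buoyancy requires −α(T_deep − T_surf) + β(S_deep − S_surf′) = 0.
S_surf′ = S_deep − (α/β)·ΔT = 36.19 − (2.3 × 10⁻⁴/7.3 × 10⁻⁴)·(-9.2) = 39.0886 psu.
Increase required: 39.0886 − 34.72 = 4.3686 psu.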